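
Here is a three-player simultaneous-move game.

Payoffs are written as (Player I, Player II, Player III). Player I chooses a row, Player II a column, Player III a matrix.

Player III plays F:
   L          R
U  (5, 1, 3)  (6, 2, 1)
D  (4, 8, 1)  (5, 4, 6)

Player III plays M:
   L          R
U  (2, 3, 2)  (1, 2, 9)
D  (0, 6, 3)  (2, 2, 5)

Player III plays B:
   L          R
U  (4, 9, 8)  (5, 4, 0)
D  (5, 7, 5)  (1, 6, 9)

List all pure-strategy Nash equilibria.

Player I against (L, F): payoffs 5, 4 → best response U.
Player I against (L, M): payoffs 2, 0 → best response U.
Player I against (L, B): payoffs 4, 5 → best response D.
Player I against (R, F): payoffs 6, 5 → best response U.
Player I against (R, M): payoffs 1, 2 → best response D.
Player I against (R, B): payoffs 5, 1 → best response U.
Player II against (U, F): payoffs 1, 2 → best response R.
Player II against (U, M): payoffs 3, 2 → best response L.
Player II against (U, B): payoffs 9, 4 → best response L.
Player II against (D, F): payoffs 8, 4 → best response L.
Player II against (D, M): payoffs 6, 2 → best response L.
Player II against (D, B): payoffs 7, 6 → best response L.
Player III against (U, L): payoffs 3, 2, 8 → best response B.
Player III against (U, R): payoffs 1, 9, 0 → best response M.
Player III against (D, L): payoffs 1, 3, 5 → best response B.
Player III against (D, R): payoffs 6, 5, 9 → best response B.
Mutual best responses: (D, L, B).

The unique pure-strategy Nash equilibrium is (D, L, B).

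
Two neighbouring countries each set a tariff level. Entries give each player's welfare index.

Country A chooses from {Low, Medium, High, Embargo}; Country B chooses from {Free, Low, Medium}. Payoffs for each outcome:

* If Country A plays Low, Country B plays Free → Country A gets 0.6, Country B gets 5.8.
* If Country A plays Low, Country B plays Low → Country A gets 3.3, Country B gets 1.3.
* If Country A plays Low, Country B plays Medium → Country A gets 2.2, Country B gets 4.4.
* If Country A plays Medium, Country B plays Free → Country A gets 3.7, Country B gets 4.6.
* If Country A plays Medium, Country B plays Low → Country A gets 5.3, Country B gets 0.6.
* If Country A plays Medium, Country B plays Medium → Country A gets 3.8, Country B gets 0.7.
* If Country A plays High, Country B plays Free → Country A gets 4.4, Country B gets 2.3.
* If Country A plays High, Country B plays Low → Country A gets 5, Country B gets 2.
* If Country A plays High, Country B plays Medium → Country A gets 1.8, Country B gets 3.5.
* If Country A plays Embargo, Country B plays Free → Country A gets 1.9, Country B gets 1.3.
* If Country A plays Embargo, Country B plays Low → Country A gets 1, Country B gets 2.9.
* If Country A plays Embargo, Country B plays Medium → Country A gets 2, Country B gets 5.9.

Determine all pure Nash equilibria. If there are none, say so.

There is no pure-strategy Nash equilibrium.

(Low, Free): Country A can switch to Medium (0.6 → 3.7). Not NE.
(Low, Low): Country A can switch to Medium (3.3 → 5.3). Not NE.
(Low, Medium): Country A can switch to Medium (2.2 → 3.8). Not NE.
(Medium, Free): Country A can switch to High (3.7 → 4.4). Not NE.
(Medium, Low): Country B can switch to Free (0.6 → 4.6). Not NE.
(Medium, Medium): Country B can switch to Free (0.7 → 4.6). Not NE.
(High, Free): Country B can switch to Medium (2.3 → 3.5). Not NE.
(High, Low): Country A can switch to Medium (5 → 5.3). Not NE.
(High, Medium): Country A can switch to Low (1.8 → 2.2). Not NE.
(Embargo, Free): Country A can switch to Medium (1.9 → 3.7). Not NE.
(Embargo, Low): Country A can switch to Low (1 → 3.3). Not NE.
(Embargo, Medium): Country A can switch to Low (2 → 2.2). Not NE.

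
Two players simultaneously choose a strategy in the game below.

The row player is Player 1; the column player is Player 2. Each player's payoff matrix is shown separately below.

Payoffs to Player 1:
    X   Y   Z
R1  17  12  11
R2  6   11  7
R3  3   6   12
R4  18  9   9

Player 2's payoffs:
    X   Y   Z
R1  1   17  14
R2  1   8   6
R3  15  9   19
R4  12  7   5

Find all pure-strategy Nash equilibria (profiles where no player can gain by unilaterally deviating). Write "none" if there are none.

Check each profile: it is a Nash equilibrium iff no player can strictly gain by switching unilaterally.
(R1, X): Player 1 can switch to R4 (17 → 18). Not NE.
(R1, Y): Player 1 gets 12, best alternative 11; Player 2 gets 17, best alternative 14. No profitable deviation — NE.
(R1, Z): Player 1 can switch to R3 (11 → 12). Not NE.
(R2, X): Player 1 can switch to R1 (6 → 17). Not NE.
(R2, Y): Player 1 can switch to R1 (11 → 12). Not NE.
(R2, Z): Player 1 can switch to R1 (7 → 11). Not NE.
(R3, X): Player 1 can switch to R1 (3 → 17). Not NE.
(R3, Y): Player 1 can switch to R1 (6 → 12). Not NE.
(R3, Z): Player 1 gets 12, best alternative 11; Player 2 gets 19, best alternative 15. No profitable deviation — NE.
(R4, X): Player 1 gets 18, best alternative 17; Player 2 gets 12, best alternative 7. No profitable deviation — NE.
(R4, Y): Player 1 can switch to R1 (9 → 12). Not NE.
(R4, Z): Player 1 can switch to R1 (9 → 11). Not NE.

Pure-strategy Nash equilibria: (R1, Y); (R3, Z); (R4, X)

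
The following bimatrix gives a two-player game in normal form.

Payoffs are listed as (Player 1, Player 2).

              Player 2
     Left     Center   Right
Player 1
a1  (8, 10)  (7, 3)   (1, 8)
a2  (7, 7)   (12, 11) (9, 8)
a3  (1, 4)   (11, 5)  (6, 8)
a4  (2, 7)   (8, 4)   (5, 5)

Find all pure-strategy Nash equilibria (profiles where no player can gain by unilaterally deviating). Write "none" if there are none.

Check each profile: it is a Nash equilibrium iff no player can strictly gain by switching unilaterally.
(a1, Left): Player 1 gets 8, best alternative 7; Player 2 gets 10, best alternative 8. No profitable deviation — NE.
(a1, Center): Player 1 can switch to a2 (7 → 12). Not NE.
(a1, Right): Player 1 can switch to a2 (1 → 9). Not NE.
(a2, Left): Player 1 can switch to a1 (7 → 8). Not NE.
(a2, Center): Player 1 gets 12, best alternative 11; Player 2 gets 11, best alternative 8. No profitable deviation — NE.
(a2, Right): Player 2 can switch to Center (8 → 11). Not NE.
(a3, Left): Player 1 can switch to a1 (1 → 8). Not NE.
(a3, Center): Player 1 can switch to a2 (11 → 12). Not NE.
(a3, Right): Player 1 can switch to a2 (6 → 9). Not NE.
(a4, Left): Player 1 can switch to a1 (2 → 8). Not NE.
(a4, Center): Player 1 can switch to a2 (8 → 12). Not NE.
(a4, Right): Player 1 can switch to a2 (5 → 9). Not NE.

The pure Nash equilibria are (a1, Left) and (a2, Center).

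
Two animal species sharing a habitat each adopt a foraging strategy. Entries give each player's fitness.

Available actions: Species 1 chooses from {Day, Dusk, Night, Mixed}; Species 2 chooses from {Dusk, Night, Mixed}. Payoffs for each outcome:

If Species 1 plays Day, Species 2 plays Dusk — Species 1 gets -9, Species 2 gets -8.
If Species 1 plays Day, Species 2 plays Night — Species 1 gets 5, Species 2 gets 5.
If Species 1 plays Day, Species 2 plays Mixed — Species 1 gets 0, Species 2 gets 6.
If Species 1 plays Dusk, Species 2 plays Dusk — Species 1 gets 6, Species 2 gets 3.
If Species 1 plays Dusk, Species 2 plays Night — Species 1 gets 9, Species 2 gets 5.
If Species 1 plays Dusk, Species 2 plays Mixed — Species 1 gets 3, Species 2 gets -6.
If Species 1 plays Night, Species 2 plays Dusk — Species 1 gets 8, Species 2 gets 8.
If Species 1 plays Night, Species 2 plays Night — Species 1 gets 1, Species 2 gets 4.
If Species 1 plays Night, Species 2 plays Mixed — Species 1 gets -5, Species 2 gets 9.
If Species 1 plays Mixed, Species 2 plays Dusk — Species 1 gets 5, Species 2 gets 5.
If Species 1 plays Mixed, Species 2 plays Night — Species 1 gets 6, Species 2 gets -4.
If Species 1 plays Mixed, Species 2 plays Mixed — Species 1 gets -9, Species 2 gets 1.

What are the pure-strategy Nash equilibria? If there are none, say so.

(Dusk, Night)

Species 1 against Dusk: payoffs -9, 6, 8, 5 → best response Night.
Species 1 against Night: payoffs 5, 9, 1, 6 → best response Dusk.
Species 1 against Mixed: payoffs 0, 3, -5, -9 → best response Dusk.
Species 2 against Day: payoffs -8, 5, 6 → best response Mixed.
Species 2 against Dusk: payoffs 3, 5, -6 → best response Night.
Species 2 against Night: payoffs 8, 4, 9 → best response Mixed.
Species 2 against Mixed: payoffs 5, -4, 1 → best response Dusk.
Mutual best responses: (Dusk, Night).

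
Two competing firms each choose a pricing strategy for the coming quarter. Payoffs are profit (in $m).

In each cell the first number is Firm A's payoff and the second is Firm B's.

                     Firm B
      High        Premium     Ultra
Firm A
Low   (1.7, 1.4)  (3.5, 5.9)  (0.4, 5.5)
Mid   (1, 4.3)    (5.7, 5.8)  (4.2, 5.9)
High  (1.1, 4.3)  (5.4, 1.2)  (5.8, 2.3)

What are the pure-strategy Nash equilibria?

Mark each player's best response to every combination of opponents' strategies; a profile where every player is best-responding is a pure Nash equilibrium.
Firm A against High: payoffs 1.7, 1, 1.1 → best response Low.
Firm A against Premium: payoffs 3.5, 5.7, 5.4 → best response Mid.
Firm A against Ultra: payoffs 0.4, 4.2, 5.8 → best response High.
Firm B against Low: payoffs 1.4, 5.9, 5.5 → best response Premium.
Firm B against Mid: payoffs 4.3, 5.8, 5.9 → best response Ultra.
Firm B against High: payoffs 4.3, 1.2, 2.3 → best response High.
No profile is a mutual best response for all players.

This game has no pure Nash equilibrium.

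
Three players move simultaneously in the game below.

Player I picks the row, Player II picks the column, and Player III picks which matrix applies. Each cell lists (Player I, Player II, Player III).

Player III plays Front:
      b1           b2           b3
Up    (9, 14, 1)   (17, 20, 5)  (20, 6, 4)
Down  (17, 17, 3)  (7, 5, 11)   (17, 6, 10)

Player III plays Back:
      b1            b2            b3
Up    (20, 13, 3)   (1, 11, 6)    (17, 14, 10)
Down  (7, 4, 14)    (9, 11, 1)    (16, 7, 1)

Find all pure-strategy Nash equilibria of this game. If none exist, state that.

The unique pure-strategy Nash equilibrium is (Up, b3, Back).

(Up, b1, Front): Player I can switch to Down (9 → 17). Not NE.
(Up, b1, Back): Player II can switch to b3 (13 → 14). Not NE.
(Up, b2, Front): Player III can switch to Back (5 → 6). Not NE.
(Up, b2, Back): Player I can switch to Down (1 → 9). Not NE.
(Up, b3, Front): Player II can switch to b1 (6 → 14). Not NE.
(Up, b3, Back): Player I gets 17, best alternative 16; Player II gets 14, best alternative 13; Player III gets 10, best alternative 4. No profitable deviation — NE.
(Down, b1, Front): Player III can switch to Back (3 → 14). Not NE.
(Down, b1, Back): Player I can switch to Up (7 → 20). Not NE.
(Down, b2, Front): Player I can switch to Up (7 → 17). Not NE.
(The remaining 3 profiles each have a profitable deviation by the same check.)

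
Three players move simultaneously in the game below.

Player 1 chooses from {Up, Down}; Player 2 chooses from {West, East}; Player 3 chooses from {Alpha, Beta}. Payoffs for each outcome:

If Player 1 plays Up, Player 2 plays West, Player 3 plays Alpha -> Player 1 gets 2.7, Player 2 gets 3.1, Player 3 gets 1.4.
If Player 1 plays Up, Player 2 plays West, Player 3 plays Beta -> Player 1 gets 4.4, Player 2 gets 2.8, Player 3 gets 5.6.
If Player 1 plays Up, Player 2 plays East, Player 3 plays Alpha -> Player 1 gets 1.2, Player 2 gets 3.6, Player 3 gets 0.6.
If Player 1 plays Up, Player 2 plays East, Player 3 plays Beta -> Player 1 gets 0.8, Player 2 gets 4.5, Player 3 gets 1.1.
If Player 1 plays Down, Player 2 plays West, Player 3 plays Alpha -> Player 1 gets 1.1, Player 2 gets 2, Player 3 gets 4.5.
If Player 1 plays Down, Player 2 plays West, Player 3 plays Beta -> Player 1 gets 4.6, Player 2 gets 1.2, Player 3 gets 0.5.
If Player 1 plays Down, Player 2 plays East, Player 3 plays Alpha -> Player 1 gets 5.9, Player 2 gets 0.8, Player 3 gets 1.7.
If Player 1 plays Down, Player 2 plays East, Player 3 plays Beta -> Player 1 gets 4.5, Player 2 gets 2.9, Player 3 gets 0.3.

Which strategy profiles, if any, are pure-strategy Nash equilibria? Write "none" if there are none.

Player 1 against (West, Alpha): payoffs 2.7, 1.1 → best response Up.
Player 1 against (West, Beta): payoffs 4.4, 4.6 → best response Down.
Player 1 against (East, Alpha): payoffs 1.2, 5.9 → best response Down.
Player 1 against (East, Beta): payoffs 0.8, 4.5 → best response Down.
Player 2 against (Up, Alpha): payoffs 3.1, 3.6 → best response East.
Player 2 against (Up, Beta): payoffs 2.8, 4.5 → best response East.
Player 2 against (Down, Alpha): payoffs 2, 0.8 → best response West.
Player 2 against (Down, Beta): payoffs 1.2, 2.9 → best response East.
Player 3 against (Up, West): payoffs 1.4, 5.6 → best response Beta.
Player 3 against (Up, East): payoffs 0.6, 1.1 → best response Beta.
Player 3 against (Down, West): payoffs 4.5, 0.5 → best response Alpha.
Player 3 against (Down, East): payoffs 1.7, 0.3 → best response Alpha.
No profile is a mutual best response for all players.

There is no pure-strategy Nash equilibrium.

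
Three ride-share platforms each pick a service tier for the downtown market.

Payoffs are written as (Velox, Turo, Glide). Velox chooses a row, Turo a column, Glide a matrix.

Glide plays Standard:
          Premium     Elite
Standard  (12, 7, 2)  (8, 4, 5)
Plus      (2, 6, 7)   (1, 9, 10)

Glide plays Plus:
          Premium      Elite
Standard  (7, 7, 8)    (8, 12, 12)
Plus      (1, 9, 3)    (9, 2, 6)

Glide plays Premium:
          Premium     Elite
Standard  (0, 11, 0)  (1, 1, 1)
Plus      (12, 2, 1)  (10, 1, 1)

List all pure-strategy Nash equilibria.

Velox against (Premium, Standard): payoffs 12, 2 → best response Standard.
Velox against (Premium, Plus): payoffs 7, 1 → best response Standard.
Velox against (Premium, Premium): payoffs 0, 12 → best response Plus.
Velox against (Elite, Standard): payoffs 8, 1 → best response Standard.
Velox against (Elite, Plus): payoffs 8, 9 → best response Plus.
Velox against (Elite, Premium): payoffs 1, 10 → best response Plus.
Turo against (Standard, Standard): payoffs 7, 4 → best response Premium.
Turo against (Standard, Plus): payoffs 7, 12 → best response Elite.
Turo against (Standard, Premium): payoffs 11, 1 → best response Premium.
Turo against (Plus, Standard): payoffs 6, 9 → best response Elite.
Turo against (Plus, Plus): payoffs 9, 2 → best response Premium.
Turo against (Plus, Premium): payoffs 2, 1 → best response Premium.
Glide against (Standard, Premium): payoffs 2, 8, 0 → best response Plus.
Glide against (Standard, Elite): payoffs 5, 12, 1 → best response Plus.
Glide against (Plus, Premium): payoffs 7, 3, 1 → best response Standard.
Glide against (Plus, Elite): payoffs 10, 6, 1 → best response Standard.
No profile is a mutual best response for all players.

No pure-strategy Nash equilibrium.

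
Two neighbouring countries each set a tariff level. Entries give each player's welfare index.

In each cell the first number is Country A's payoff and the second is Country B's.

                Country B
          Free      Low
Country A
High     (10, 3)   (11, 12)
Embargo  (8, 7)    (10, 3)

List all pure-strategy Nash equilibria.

(High, Free): Country B can switch to Low (3 → 12). Not NE.
(High, Low): Country A gets 11, best alternative 10; Country B gets 12, best alternative 3. No profitable deviation — NE.
(Embargo, Free): Country A can switch to High (8 → 10). Not NE.
(Embargo, Low): Country A can switch to High (10 → 11). Not NE.

(High, Low)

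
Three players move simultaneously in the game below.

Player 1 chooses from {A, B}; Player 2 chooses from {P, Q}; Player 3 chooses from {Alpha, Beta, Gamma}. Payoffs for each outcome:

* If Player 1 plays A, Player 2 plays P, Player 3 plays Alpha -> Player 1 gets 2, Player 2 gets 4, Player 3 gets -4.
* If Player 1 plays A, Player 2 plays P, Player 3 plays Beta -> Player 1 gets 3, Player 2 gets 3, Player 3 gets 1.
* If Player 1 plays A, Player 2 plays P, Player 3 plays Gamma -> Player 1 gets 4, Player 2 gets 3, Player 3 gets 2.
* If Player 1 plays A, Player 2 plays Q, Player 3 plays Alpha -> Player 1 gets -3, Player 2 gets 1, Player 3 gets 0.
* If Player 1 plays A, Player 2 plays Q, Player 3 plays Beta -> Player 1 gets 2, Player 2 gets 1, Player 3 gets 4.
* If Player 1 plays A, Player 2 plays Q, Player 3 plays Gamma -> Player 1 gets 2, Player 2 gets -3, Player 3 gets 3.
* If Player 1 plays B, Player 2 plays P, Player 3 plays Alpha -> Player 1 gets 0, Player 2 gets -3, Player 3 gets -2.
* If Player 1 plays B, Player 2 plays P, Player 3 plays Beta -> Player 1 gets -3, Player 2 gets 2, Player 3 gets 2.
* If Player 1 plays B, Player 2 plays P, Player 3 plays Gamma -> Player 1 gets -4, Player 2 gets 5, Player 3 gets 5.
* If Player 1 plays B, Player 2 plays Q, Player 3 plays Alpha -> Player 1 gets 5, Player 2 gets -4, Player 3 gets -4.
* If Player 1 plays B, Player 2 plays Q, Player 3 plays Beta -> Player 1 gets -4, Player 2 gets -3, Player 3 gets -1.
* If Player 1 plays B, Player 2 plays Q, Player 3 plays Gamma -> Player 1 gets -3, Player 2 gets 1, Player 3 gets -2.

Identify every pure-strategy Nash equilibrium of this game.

(A, P, Alpha): Player 3 can switch to Beta (-4 → 1). Not NE.
(A, P, Beta): Player 3 can switch to Gamma (1 → 2). Not NE.
(A, P, Gamma): Player 1 gets 4, best alternative -4; Player 2 gets 3, best alternative -3; Player 3 gets 2, best alternative 1. No profitable deviation — NE.
(A, Q, Alpha): Player 1 can switch to B (-3 → 5). Not NE.
(A, Q, Beta): Player 2 can switch to P (1 → 3). Not NE.
(A, Q, Gamma): Player 2 can switch to P (-3 → 3). Not NE.
(B, P, Alpha): Player 1 can switch to A (0 → 2). Not NE.
(B, P, Beta): Player 1 can switch to A (-3 → 3). Not NE.
(B, P, Gamma): Player 1 can switch to A (-4 → 4). Not NE.
(B, Q, Alpha): Player 2 can switch to P (-4 → -3). Not NE.
(B, Q, Beta): Player 1 can switch to A (-4 → 2). Not NE.
(B, Q, Gamma): Player 1 can switch to A (-3 → 2). Not NE.

The unique pure-strategy Nash equilibrium is (A, P, Gamma).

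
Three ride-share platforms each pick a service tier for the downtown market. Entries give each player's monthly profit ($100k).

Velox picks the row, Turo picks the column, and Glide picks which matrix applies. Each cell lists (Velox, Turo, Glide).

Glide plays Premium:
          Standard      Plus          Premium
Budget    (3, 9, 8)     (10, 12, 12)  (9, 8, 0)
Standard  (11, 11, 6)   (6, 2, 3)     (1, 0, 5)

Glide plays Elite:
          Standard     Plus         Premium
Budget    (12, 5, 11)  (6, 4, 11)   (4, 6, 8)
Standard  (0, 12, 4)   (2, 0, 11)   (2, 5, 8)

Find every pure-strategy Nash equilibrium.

Pure-strategy Nash equilibria: (Budget, Plus, Premium); (Budget, Premium, Elite); (Standard, Standard, Premium)

Velox against (Standard, Premium): payoffs 3, 11 → best response Standard.
Velox against (Standard, Elite): payoffs 12, 0 → best response Budget.
Velox against (Plus, Premium): payoffs 10, 6 → best response Budget.
Velox against (Plus, Elite): payoffs 6, 2 → best response Budget.
Velox against (Premium, Premium): payoffs 9, 1 → best response Budget.
Velox against (Premium, Elite): payoffs 4, 2 → best response Budget.
Turo against (Budget, Premium): payoffs 9, 12, 8 → best response Plus.
Turo against (Budget, Elite): payoffs 5, 4, 6 → best response Premium.
Turo against (Standard, Premium): payoffs 11, 2, 0 → best response Standard.
Turo against (Standard, Elite): payoffs 12, 0, 5 → best response Standard.
Glide against (Budget, Standard): payoffs 8, 11 → best response Elite.
Glide against (Budget, Plus): payoffs 12, 11 → best response Premium.
Glide against (Budget, Premium): payoffs 0, 8 → best response Elite.
Glide against (Standard, Standard): payoffs 6, 4 → best response Premium.
Glide against (Standard, Plus): payoffs 3, 11 → best response Elite.
Glide against (Standard, Premium): payoffs 5, 8 → best response Elite.
Mutual best responses: (Budget, Plus, Premium); (Budget, Premium, Elite); (Standard, Standard, Premium).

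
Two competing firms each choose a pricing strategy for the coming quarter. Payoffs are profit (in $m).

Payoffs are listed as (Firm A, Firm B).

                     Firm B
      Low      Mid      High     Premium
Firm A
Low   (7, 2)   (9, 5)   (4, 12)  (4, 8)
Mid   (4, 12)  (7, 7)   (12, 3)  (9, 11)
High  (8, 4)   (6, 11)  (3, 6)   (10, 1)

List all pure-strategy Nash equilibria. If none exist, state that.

Firm A against Low: payoffs 7, 4, 8 → best response High.
Firm A against Mid: payoffs 9, 7, 6 → best response Low.
Firm A against High: payoffs 4, 12, 3 → best response Mid.
Firm A against Premium: payoffs 4, 9, 10 → best response High.
Firm B against Low: payoffs 2, 5, 12, 8 → best response High.
Firm B against Mid: payoffs 12, 7, 3, 11 → best response Low.
Firm B against High: payoffs 4, 11, 6, 1 → best response Mid.
No profile is a mutual best response for all players.

none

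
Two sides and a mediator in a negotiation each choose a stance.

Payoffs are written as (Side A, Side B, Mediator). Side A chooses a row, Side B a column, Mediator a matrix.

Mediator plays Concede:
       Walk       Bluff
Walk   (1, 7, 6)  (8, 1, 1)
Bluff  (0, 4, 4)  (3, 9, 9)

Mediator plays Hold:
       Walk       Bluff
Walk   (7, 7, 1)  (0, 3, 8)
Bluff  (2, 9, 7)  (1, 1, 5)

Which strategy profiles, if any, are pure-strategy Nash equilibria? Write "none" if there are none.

Mark each player's best response to every combination of opponents' strategies; a profile where every player is best-responding is a pure Nash equilibrium.
Side A against (Walk, Concede): payoffs 1, 0 → best response Walk.
Side A against (Walk, Hold): payoffs 7, 2 → best response Walk.
Side A against (Bluff, Concede): payoffs 8, 3 → best response Walk.
Side A against (Bluff, Hold): payoffs 0, 1 → best response Bluff.
Side B against (Walk, Concede): payoffs 7, 1 → best response Walk.
Side B against (Walk, Hold): payoffs 7, 3 → best response Walk.
Side B against (Bluff, Concede): payoffs 4, 9 → best response Bluff.
Side B against (Bluff, Hold): payoffs 9, 1 → best response Walk.
Mediator against (Walk, Walk): payoffs 6, 1 → best response Concede.
Mediator against (Walk, Bluff): payoffs 1, 8 → best response Hold.
Mediator against (Bluff, Walk): payoffs 4, 7 → best response Hold.
Mediator against (Bluff, Bluff): payoffs 9, 5 → best response Concede.
Mutual best responses: (Walk, Walk, Concede).

The unique pure-strategy Nash equilibrium is (Walk, Walk, Concede).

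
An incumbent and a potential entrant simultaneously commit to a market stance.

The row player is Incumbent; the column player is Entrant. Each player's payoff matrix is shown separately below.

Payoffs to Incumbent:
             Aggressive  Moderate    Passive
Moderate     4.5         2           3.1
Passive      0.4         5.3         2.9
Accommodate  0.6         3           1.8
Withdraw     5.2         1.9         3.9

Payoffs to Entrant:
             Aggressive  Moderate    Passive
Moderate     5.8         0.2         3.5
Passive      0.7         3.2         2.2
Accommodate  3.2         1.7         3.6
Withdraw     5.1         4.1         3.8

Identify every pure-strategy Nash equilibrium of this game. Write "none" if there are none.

Check each profile: it is a Nash equilibrium iff no player can strictly gain by switching unilaterally.
(Moderate, Aggressive): Incumbent can switch to Withdraw (4.5 → 5.2). Not NE.
(Moderate, Moderate): Incumbent can switch to Passive (2 → 5.3). Not NE.
(Moderate, Passive): Incumbent can switch to Withdraw (3.1 → 3.9). Not NE.
(Passive, Aggressive): Incumbent can switch to Moderate (0.4 → 4.5). Not NE.
(Passive, Moderate): Incumbent gets 5.3, best alternative 3; Entrant gets 3.2, best alternative 2.2. No profitable deviation — NE.
(Passive, Passive): Incumbent can switch to Moderate (2.9 → 3.1). Not NE.
(Accommodate, Aggressive): Incumbent can switch to Moderate (0.6 → 4.5). Not NE.
(Accommodate, Moderate): Incumbent can switch to Passive (3 → 5.3). Not NE.
(Accommodate, Passive): Incumbent can switch to Moderate (1.8 → 3.1). Not NE.
(Withdraw, Aggressive): Incumbent gets 5.2, best alternative 4.5; Entrant gets 5.1, best alternative 4.1. No profitable deviation — NE.
(The remaining 2 profiles each have a profitable deviation by the same check.)

(Passive, Moderate) and (Withdraw, Aggressive)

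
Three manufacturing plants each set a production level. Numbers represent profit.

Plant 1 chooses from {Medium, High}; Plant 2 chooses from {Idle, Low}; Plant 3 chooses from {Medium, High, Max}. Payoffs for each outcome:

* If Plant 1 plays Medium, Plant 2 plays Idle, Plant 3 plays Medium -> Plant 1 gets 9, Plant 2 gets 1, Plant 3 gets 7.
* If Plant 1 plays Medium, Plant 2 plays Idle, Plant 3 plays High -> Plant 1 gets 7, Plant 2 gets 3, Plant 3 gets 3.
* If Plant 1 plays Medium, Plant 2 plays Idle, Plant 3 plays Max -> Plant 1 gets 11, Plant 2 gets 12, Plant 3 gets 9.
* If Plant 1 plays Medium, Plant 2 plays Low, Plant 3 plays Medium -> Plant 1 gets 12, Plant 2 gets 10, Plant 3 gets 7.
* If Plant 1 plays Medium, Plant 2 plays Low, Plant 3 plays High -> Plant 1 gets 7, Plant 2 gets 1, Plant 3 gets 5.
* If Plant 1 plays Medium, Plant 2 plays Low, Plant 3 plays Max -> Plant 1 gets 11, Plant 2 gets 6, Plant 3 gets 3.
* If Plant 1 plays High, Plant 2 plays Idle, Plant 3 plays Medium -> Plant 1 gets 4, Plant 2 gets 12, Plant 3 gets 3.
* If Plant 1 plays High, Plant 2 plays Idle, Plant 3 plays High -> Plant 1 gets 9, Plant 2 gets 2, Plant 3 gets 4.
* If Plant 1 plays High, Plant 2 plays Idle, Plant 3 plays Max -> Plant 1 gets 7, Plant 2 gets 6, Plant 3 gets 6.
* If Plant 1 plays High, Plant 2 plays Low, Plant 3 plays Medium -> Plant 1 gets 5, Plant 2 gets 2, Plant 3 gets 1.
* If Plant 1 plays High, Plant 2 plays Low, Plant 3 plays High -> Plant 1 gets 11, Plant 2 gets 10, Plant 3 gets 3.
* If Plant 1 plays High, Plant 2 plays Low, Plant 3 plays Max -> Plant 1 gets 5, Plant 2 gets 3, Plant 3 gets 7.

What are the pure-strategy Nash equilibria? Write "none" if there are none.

(Medium, Idle, Medium): Plant 2 can switch to Low (1 → 10). Not NE.
(Medium, Idle, High): Plant 1 can switch to High (7 → 9). Not NE.
(Medium, Idle, Max): Plant 1 gets 11, best alternative 7; Plant 2 gets 12, best alternative 6; Plant 3 gets 9, best alternative 7. No profitable deviation — NE.
(Medium, Low, Medium): Plant 1 gets 12, best alternative 5; Plant 2 gets 10, best alternative 1; Plant 3 gets 7, best alternative 5. No profitable deviation — NE.
(Medium, Low, High): Plant 1 can switch to High (7 → 11). Not NE.
(Medium, Low, Max): Plant 2 can switch to Idle (6 → 12). Not NE.
(High, Idle, Medium): Plant 1 can switch to Medium (4 → 9). Not NE.
(High, Idle, High): Plant 2 can switch to Low (2 → 10). Not NE.
(High, Idle, Max): Plant 1 can switch to Medium (7 → 11). Not NE.
(High, Low, Medium): Plant 1 can switch to Medium (5 → 12). Not NE.
(The remaining 2 profiles each have a profitable deviation by the same check.)

The pure Nash equilibria are (Medium, Idle, Max) and (Medium, Low, Medium).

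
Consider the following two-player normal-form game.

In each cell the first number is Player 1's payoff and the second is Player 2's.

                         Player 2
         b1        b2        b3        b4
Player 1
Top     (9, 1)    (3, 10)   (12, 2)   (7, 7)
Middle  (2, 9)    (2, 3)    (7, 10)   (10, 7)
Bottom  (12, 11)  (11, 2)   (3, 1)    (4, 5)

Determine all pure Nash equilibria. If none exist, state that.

Pure NE: (Bottom, b1)

(Top, b1): Player 1 can switch to Bottom (9 → 12). Not NE.
(Top, b2): Player 1 can switch to Bottom (3 → 11). Not NE.
(Top, b3): Player 2 can switch to b2 (2 → 10). Not NE.
(Top, b4): Player 1 can switch to Middle (7 → 10). Not NE.
(Middle, b1): Player 1 can switch to Top (2 → 9). Not NE.
(Middle, b2): Player 1 can switch to Top (2 → 3). Not NE.
(Middle, b3): Player 1 can switch to Top (7 → 12). Not NE.
(Middle, b4): Player 2 can switch to b1 (7 → 9). Not NE.
(Bottom, b1): Player 1 gets 12, best alternative 9; Player 2 gets 11, best alternative 5. No profitable deviation — NE.
(Bottom, b2): Player 2 can switch to b1 (2 → 11). Not NE.
(Bottom, b3): Player 1 can switch to Top (3 → 12). Not NE.
(The remaining 1 profile has a profitable deviation by the same check.)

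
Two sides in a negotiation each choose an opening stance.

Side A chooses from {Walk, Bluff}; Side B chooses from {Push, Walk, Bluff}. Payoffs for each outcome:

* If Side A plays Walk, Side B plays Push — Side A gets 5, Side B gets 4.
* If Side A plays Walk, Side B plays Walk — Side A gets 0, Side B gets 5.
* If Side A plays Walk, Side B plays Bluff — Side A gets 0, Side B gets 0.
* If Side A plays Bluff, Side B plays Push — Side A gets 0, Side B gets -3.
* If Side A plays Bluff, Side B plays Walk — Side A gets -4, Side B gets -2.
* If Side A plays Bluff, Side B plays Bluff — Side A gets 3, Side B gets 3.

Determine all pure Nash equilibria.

(Walk, Push): Side B can switch to Walk (4 → 5). Not NE.
(Walk, Walk): Side A gets 0, best alternative -4; Side B gets 5, best alternative 4. No profitable deviation — NE.
(Walk, Bluff): Side A can switch to Bluff (0 → 3). Not NE.
(Bluff, Push): Side A can switch to Walk (0 → 5). Not NE.
(Bluff, Walk): Side A can switch to Walk (-4 → 0). Not NE.
(Bluff, Bluff): Side A gets 3, best alternative 0; Side B gets 3, best alternative -2. No profitable deviation — NE.

Pure-strategy Nash equilibria: (Walk, Walk) and (Bluff, Bluff)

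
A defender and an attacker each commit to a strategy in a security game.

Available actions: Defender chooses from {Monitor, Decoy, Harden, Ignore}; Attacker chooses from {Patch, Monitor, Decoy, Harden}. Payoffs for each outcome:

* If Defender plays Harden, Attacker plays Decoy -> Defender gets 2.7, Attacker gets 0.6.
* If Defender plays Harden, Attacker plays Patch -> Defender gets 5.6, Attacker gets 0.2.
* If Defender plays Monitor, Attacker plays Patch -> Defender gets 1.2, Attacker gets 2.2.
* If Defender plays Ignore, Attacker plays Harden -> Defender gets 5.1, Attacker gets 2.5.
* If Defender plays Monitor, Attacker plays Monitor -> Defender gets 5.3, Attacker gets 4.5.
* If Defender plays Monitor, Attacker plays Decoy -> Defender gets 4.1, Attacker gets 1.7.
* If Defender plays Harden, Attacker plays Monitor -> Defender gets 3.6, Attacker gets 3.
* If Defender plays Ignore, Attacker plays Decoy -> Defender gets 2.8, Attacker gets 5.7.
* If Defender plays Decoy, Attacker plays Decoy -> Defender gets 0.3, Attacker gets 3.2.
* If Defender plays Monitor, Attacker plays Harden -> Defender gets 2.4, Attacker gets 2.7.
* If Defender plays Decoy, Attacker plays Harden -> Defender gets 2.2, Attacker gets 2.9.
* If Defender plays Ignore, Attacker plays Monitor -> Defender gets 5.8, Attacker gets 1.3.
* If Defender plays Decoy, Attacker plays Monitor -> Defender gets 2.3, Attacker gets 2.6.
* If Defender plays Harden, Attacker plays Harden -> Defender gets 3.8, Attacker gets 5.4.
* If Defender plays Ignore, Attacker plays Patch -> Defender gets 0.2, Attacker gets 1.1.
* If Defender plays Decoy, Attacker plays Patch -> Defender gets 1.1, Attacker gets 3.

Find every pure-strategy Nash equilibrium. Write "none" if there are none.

Defender against Patch: payoffs 1.2, 1.1, 5.6, 0.2 → best response Harden.
Defender against Monitor: payoffs 5.3, 2.3, 3.6, 5.8 → best response Ignore.
Defender against Decoy: payoffs 4.1, 0.3, 2.7, 2.8 → best response Monitor.
Defender against Harden: payoffs 2.4, 2.2, 3.8, 5.1 → best response Ignore.
Attacker against Monitor: payoffs 2.2, 4.5, 1.7, 2.7 → best response Monitor.
Attacker against Decoy: payoffs 3, 2.6, 3.2, 2.9 → best response Decoy.
Attacker against Harden: payoffs 0.2, 3, 0.6, 5.4 → best response Harden.
Attacker against Ignore: payoffs 1.1, 1.3, 5.7, 2.5 → best response Decoy.
No profile is a mutual best response for all players.

There is no pure-strategy Nash equilibrium.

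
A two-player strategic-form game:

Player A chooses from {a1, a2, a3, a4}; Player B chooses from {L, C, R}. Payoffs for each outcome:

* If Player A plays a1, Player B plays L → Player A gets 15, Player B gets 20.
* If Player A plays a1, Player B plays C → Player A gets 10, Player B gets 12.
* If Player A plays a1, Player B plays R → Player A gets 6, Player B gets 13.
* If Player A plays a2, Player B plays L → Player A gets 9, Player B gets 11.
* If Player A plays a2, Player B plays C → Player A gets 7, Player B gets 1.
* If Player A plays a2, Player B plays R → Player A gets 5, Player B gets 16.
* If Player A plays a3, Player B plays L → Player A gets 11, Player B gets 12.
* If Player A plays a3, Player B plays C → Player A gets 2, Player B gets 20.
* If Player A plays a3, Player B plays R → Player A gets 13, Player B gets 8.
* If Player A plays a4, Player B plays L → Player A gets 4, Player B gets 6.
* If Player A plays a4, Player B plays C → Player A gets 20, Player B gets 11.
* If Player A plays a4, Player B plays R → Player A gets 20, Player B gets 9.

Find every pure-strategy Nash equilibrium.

The pure Nash equilibria are (a1, L); (a4, C).

Player A against L: payoffs 15, 9, 11, 4 → best response a1.
Player A against C: payoffs 10, 7, 2, 20 → best response a4.
Player A against R: payoffs 6, 5, 13, 20 → best response a4.
Player B against a1: payoffs 20, 12, 13 → best response L.
Player B against a2: payoffs 11, 1, 16 → best response R.
Player B against a3: payoffs 12, 20, 8 → best response C.
Player B against a4: payoffs 6, 11, 9 → best response C.
Mutual best responses: (a1, L); (a4, C).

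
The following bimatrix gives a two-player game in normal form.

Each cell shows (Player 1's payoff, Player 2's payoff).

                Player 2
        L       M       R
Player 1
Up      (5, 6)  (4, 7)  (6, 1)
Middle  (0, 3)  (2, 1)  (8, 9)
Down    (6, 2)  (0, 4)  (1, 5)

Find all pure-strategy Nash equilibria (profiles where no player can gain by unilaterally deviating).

For each strategy profile, look for a profitable unilateral deviation.
(Up, L): Player 1 can switch to Down (5 → 6). Not NE.
(Up, M): Player 1 gets 4, best alternative 2; Player 2 gets 7, best alternative 6. No profitable deviation — NE.
(Up, R): Player 1 can switch to Middle (6 → 8). Not NE.
(Middle, L): Player 1 can switch to Up (0 → 5). Not NE.
(Middle, M): Player 1 can switch to Up (2 → 4). Not NE.
(Middle, R): Player 1 gets 8, best alternative 6; Player 2 gets 9, best alternative 3. No profitable deviation — NE.
(Down, L): Player 2 can switch to M (2 → 4). Not NE.
(Down, M): Player 1 can switch to Up (0 → 4). Not NE.
(Down, R): Player 1 can switch to Up (1 → 6). Not NE.

Pure-strategy Nash equilibria: (Up, M) and (Middle, R)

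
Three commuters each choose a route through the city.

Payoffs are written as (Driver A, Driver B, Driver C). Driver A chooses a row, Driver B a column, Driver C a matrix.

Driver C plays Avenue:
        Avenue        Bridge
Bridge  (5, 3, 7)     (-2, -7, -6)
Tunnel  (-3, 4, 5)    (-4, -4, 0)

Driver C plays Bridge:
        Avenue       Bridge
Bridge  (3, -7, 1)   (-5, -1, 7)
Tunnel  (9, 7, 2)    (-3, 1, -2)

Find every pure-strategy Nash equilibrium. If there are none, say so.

Driver A against (Avenue, Avenue): payoffs 5, -3 → best response Bridge.
Driver A against (Avenue, Bridge): payoffs 3, 9 → best response Tunnel.
Driver A against (Bridge, Avenue): payoffs -2, -4 → best response Bridge.
Driver A against (Bridge, Bridge): payoffs -5, -3 → best response Tunnel.
Driver B against (Bridge, Avenue): payoffs 3, -7 → best response Avenue.
Driver B against (Bridge, Bridge): payoffs -7, -1 → best response Bridge.
Driver B against (Tunnel, Avenue): payoffs 4, -4 → best response Avenue.
Driver B against (Tunnel, Bridge): payoffs 7, 1 → best response Avenue.
Driver C against (Bridge, Avenue): payoffs 7, 1 → best response Avenue.
Driver C against (Bridge, Bridge): payoffs -6, 7 → best response Bridge.
Driver C against (Tunnel, Avenue): payoffs 5, 2 → best response Avenue.
Driver C against (Tunnel, Bridge): payoffs 0, -2 → best response Avenue.
Mutual best responses: (Bridge, Avenue, Avenue).

The unique pure-strategy Nash equilibrium is (Bridge, Avenue, Avenue).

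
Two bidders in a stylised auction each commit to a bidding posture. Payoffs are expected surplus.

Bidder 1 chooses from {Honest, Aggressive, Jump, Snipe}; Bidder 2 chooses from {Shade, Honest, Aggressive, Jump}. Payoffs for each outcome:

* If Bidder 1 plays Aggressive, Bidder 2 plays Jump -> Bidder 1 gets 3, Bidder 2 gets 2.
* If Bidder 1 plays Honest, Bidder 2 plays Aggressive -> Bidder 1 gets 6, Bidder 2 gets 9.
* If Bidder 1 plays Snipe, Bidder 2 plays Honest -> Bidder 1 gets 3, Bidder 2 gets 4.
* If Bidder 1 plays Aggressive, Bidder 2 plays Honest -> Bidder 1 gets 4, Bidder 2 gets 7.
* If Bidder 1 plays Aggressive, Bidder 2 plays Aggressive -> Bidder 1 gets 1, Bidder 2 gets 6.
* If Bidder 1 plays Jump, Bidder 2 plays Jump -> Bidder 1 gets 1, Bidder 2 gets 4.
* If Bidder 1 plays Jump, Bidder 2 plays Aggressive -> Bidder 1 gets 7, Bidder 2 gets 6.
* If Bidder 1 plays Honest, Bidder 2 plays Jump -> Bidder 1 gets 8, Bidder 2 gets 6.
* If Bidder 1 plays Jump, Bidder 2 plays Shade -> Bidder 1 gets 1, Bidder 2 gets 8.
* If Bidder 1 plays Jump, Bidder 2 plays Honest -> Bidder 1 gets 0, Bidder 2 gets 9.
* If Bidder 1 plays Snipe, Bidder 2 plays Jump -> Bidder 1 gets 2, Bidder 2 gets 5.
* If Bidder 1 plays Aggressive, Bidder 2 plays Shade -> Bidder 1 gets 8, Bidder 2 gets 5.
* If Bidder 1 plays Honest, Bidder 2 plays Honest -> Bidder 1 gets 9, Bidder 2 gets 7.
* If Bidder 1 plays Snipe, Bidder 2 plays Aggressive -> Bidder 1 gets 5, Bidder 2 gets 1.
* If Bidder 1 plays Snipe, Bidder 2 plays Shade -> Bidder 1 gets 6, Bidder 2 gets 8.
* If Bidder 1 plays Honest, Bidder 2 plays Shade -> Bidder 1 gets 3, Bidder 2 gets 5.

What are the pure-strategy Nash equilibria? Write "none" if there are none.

Bidder 1 against Shade: payoffs 3, 8, 1, 6 → best response Aggressive.
Bidder 1 against Honest: payoffs 9, 4, 0, 3 → best response Honest.
Bidder 1 against Aggressive: payoffs 6, 1, 7, 5 → best response Jump.
Bidder 1 against Jump: payoffs 8, 3, 1, 2 → best response Honest.
Bidder 2 against Honest: payoffs 5, 7, 9, 6 → best response Aggressive.
Bidder 2 against Aggressive: payoffs 5, 7, 6, 2 → best response Honest.
Bidder 2 against Jump: payoffs 8, 9, 6, 4 → best response Honest.
Bidder 2 against Snipe: payoffs 8, 4, 1, 5 → best response Shade.
No profile is a mutual best response for all players.

This game has no pure Nash equilibrium.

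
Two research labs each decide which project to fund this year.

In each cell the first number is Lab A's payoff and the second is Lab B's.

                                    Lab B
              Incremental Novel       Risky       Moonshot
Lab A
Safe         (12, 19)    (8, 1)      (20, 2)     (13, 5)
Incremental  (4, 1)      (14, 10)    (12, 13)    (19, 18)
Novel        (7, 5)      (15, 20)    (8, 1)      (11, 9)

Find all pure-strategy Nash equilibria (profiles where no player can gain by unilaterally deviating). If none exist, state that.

(Safe, Incremental) and (Incremental, Moonshot) and (Novel, Novel)

For each player, find the best response to each opponent profile; mutual best responses are the pure NE.
Lab A against Incremental: payoffs 12, 4, 7 → best response Safe.
Lab A against Novel: payoffs 8, 14, 15 → best response Novel.
Lab A against Risky: payoffs 20, 12, 8 → best response Safe.
Lab A against Moonshot: payoffs 13, 19, 11 → best response Incremental.
Lab B against Safe: payoffs 19, 1, 2, 5 → best response Incremental.
Lab B against Incremental: payoffs 1, 10, 13, 18 → best response Moonshot.
Lab B against Novel: payoffs 5, 20, 1, 9 → best response Novel.
Mutual best responses: (Safe, Incremental); (Incremental, Moonshot); (Novel, Novel).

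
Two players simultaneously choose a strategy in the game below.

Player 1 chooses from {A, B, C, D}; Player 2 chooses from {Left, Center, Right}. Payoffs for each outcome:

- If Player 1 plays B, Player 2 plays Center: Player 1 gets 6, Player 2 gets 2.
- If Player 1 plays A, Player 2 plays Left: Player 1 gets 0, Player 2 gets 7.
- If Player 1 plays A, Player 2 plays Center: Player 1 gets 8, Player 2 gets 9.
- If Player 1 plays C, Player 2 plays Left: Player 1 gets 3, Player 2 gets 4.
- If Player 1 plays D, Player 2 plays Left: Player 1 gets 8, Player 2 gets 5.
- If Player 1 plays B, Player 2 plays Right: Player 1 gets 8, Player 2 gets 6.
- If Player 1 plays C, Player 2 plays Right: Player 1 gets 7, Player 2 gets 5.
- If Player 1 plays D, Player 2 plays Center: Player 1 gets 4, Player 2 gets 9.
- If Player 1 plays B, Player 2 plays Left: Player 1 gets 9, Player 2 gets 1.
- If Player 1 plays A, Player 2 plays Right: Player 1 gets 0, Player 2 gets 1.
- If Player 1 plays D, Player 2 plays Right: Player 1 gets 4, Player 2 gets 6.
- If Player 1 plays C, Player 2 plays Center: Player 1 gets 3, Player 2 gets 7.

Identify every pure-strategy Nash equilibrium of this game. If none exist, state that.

(A, Left): Player 1 can switch to B (0 → 9). Not NE.
(A, Center): Player 1 gets 8, best alternative 6; Player 2 gets 9, best alternative 7. No profitable deviation — NE.
(A, Right): Player 1 can switch to B (0 → 8). Not NE.
(B, Left): Player 2 can switch to Center (1 → 2). Not NE.
(B, Center): Player 1 can switch to A (6 → 8). Not NE.
(B, Right): Player 1 gets 8, best alternative 7; Player 2 gets 6, best alternative 2. No profitable deviation — NE.
(C, Left): Player 1 can switch to B (3 → 9). Not NE.
(C, Center): Player 1 can switch to A (3 → 8). Not NE.
(C, Right): Player 1 can switch to B (7 → 8). Not NE.
(D, Left): Player 1 can switch to B (8 → 9). Not NE.
(D, Center): Player 1 can switch to A (4 → 8). Not NE.
(D, Right): Player 1 can switch to B (4 → 8). Not NE.

(A, Center), (B, Right)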